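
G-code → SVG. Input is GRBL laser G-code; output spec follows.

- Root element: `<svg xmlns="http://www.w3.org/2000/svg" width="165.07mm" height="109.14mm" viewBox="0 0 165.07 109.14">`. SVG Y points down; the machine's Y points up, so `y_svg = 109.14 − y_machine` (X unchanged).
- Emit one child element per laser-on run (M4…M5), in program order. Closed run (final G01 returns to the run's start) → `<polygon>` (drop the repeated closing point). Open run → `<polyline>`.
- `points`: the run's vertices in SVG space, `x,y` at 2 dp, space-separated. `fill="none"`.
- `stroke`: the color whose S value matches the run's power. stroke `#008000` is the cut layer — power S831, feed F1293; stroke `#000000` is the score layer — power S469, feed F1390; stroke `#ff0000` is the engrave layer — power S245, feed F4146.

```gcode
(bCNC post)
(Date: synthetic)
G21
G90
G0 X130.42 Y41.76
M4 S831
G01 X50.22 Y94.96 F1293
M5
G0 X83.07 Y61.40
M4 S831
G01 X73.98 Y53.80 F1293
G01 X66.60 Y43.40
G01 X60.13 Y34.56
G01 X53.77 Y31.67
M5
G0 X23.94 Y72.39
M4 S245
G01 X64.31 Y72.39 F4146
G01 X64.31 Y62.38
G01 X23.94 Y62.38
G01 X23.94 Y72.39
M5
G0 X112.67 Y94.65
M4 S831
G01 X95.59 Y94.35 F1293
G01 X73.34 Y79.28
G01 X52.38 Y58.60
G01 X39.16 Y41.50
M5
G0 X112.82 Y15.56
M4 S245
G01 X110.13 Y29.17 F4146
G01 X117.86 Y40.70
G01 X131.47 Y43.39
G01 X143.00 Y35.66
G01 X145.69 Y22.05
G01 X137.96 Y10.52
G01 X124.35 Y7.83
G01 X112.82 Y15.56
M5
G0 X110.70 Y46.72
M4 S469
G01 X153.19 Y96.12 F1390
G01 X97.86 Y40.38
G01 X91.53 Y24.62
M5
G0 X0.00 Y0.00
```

<svg xmlns="http://www.w3.org/2000/svg" width="165.07mm" height="109.14mm" viewBox="0 0 165.07 109.14">
  <polyline points="130.42,67.38 50.22,14.18" fill="none" stroke="#008000"/>
  <polyline points="83.07,47.74 73.98,55.34 66.60,65.74 60.13,74.58 53.77,77.47" fill="none" stroke="#008000"/>
  <polygon points="23.94,36.75 64.31,36.75 64.31,46.76 23.94,46.76" fill="none" stroke="#ff0000"/>
  <polyline points="112.67,14.49 95.59,14.79 73.34,29.86 52.38,50.54 39.16,67.64" fill="none" stroke="#008000"/>
  <polygon points="112.82,93.58 110.13,79.97 117.86,68.44 131.47,65.75 143.00,73.48 145.69,87.09 137.96,98.62 124.35,101.31" fill="none" stroke="#ff0000"/>
  <polyline points="110.70,62.42 153.19,13.02 97.86,68.76 91.53,84.52" fill="none" stroke="#000000"/>
</svg>

y_svg = 109.14 − y_m.

[1] S831→`#008000` (cut); open run; points: 130.42,67.38 50.22,14.18

[2] S831→`#008000` (cut); open run; points: 83.07,47.74 73.98,55.34 66.60,65.74 60.13,74.58 53.77,77.47

[3] S245→`#ff0000` (engrave); closed run; points: 23.94,36.75 64.31,36.75 64.31,46.76 23.94,46.76

[4] S831→`#008000` (cut); open run; points: 112.67,14.49 95.59,14.79 73.34,29.86 52.38,50.54 39.16,67.64

[5] S245→`#ff0000` (engrave); closed run; points: 112.82,93.58 110.13,79.97 117.86,68.44 131.47,65.75 143.00,73.48 145.69,87.09 137.96,98.62 124.35,101.31

[6] S469→`#000000` (score); open run; points: 110.70,62.42 153.19,13.02 97.86,68.76 91.53,84.52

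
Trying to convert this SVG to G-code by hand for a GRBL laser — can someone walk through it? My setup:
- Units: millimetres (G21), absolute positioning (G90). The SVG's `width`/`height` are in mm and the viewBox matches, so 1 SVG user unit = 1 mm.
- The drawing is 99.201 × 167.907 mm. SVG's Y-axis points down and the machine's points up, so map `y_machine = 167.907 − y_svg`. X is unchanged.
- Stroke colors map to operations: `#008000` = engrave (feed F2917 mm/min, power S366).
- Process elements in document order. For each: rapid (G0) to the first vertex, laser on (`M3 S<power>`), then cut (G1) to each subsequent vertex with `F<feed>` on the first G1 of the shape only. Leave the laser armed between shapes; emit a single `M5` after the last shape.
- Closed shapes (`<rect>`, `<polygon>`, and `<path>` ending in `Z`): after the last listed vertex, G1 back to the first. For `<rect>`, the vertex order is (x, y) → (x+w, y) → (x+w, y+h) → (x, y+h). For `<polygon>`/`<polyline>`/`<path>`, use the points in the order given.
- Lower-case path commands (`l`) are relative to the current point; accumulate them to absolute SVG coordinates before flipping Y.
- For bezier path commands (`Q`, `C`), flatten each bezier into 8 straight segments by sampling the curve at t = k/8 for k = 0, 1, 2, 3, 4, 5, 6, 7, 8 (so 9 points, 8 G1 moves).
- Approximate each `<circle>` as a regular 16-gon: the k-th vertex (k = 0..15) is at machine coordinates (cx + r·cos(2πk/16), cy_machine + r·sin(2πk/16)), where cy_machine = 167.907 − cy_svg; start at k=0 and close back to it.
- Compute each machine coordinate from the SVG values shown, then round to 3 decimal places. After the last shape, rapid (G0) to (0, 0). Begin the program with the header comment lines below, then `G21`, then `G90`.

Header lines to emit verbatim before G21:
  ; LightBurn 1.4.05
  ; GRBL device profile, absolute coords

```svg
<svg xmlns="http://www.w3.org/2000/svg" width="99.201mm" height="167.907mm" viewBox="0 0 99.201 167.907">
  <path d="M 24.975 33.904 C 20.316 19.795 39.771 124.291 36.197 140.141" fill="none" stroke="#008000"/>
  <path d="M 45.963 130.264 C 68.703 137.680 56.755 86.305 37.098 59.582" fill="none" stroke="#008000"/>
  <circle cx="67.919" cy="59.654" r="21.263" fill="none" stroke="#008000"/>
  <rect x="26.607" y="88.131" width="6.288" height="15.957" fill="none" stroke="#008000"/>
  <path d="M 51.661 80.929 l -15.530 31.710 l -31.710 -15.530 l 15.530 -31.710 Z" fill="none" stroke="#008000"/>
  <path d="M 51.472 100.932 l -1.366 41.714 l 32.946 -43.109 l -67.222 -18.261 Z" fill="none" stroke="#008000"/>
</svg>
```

viewBox `0 0 99.201 167.907` with mm width/height → 1 unit = 1 mm. Flip: y_m = 167.907 − y_svg.

**Shape 1** — `<path>` cubic bezier, stroke `#008000` → engrave (S366, F2917). Control points (SVG): P0=(24.975,33.904), P1=(20.316,19.795), P2=(39.771,124.291), P3=(36.197,140.141); sampled at t=k/8. Machine vertices: (24.975,134.003) → (24.266,134.139) → (25.266,125.585) → (27.421,110.768) → (30.179,92.119) → (32.988,72.066) → (35.296,53.036) → (36.550,37.460) → (36.197,27.766). Open path.

**Shape 2** — `<path>` cubic bezier, stroke `#008000` → engrave (S366, F2917). Control points (SVG): P0=(45.963,130.264), P1=(68.703,137.680), P2=(56.755,86.305), P3=(37.098,59.582); sampled at t=k/8. Machine vertices: (45.963,37.643) → (52.917,37.455) → (56.936,41.801) → (58.334,49.702) → (57.429,60.182) → (54.537,72.262) → (49.974,84.964) → (44.055,97.311) → (37.098,108.325). Open path.

**Shape 3** — `<circle>` circle, stroke `#008000` → engrave (S366, F2917). Machine vertices: (89.182,108.253) → (87.563,116.390) → (82.954,123.288) → (76.056,127.897) → (67.919,129.516) → (59.782,127.897) → (52.884,123.288) → (48.275,116.390) → (46.656,108.253) → (48.275,100.116) → (52.884,93.218) → (59.782,88.609) → (67.919,86.990) → (76.056,88.609) → (82.954,93.218) → (87.563,100.116) → (89.182,108.253). Closed: final G1 returns to the first vertex.

**Shape 4** — `<rect>` rectangle, stroke `#008000` → engrave (S366, F2917). Machine vertices: (26.607,79.776) → (32.895,79.776) → (32.895,63.819) → (26.607,63.819) → (26.607,79.776). Closed: final G1 returns to the first vertex.

**Shape 5** — `<path>` regular polygon, stroke `#008000` → engrave (S366, F2917). Machine vertices: (51.661,86.978) → (36.131,55.268) → (4.421,70.798) → (19.951,102.508) → (51.661,86.978). Closed: final G1 returns to the first vertex.

**Shape 6** — `<path>` closed polygon, stroke `#008000` → engrave (S366, F2917). Machine vertices: (51.472,66.975) → (50.106,25.261) → (83.052,68.370) → (15.830,86.631) → (51.472,66.975). Closed: final G1 returns to the first vertex.

; LightBurn 1.4.05
; GRBL device profile, absolute coords
G21
G90
G0 X24.975 Y134.003
M3 S366
G1 X24.266 Y134.139 F2917
G1 X25.266 Y125.585
G1 X27.421 Y110.768
G1 X30.179 Y92.119
G1 X32.988 Y72.066
G1 X35.296 Y53.036
G1 X36.550 Y37.460
G1 X36.197 Y27.766
G0 X45.963 Y37.643
M3 S366
G1 X52.917 Y37.455 F2917
G1 X56.936 Y41.801
G1 X58.334 Y49.702
G1 X57.429 Y60.182
G1 X54.537 Y72.262
G1 X49.974 Y84.964
G1 X44.055 Y97.311
G1 X37.098 Y108.325
G0 X89.182 Y108.253
M3 S366
G1 X87.563 Y116.390 F2917
G1 X82.954 Y123.288
G1 X76.056 Y127.897
G1 X67.919 Y129.516
G1 X59.782 Y127.897
G1 X52.884 Y123.288
G1 X48.275 Y116.390
G1 X46.656 Y108.253
G1 X48.275 Y100.116
G1 X52.884 Y93.218
G1 X59.782 Y88.609
G1 X67.919 Y86.990
G1 X76.056 Y88.609
G1 X82.954 Y93.218
G1 X87.563 Y100.116
G1 X89.182 Y108.253
G0 X26.607 Y79.776
M3 S366
G1 X32.895 Y79.776 F2917
G1 X32.895 Y63.819
G1 X26.607 Y63.819
G1 X26.607 Y79.776
G0 X51.661 Y86.978
M3 S366
G1 X36.131 Y55.268 F2917
G1 X4.421 Y70.798
G1 X19.951 Y102.508
G1 X51.661 Y86.978
G0 X51.472 Y66.975
M3 S366
G1 X50.106 Y25.261 F2917
G1 X83.052 Y68.370
G1 X15.830 Y86.631
G1 X51.472 Y66.975
M5
G0 X0.000 Y0.000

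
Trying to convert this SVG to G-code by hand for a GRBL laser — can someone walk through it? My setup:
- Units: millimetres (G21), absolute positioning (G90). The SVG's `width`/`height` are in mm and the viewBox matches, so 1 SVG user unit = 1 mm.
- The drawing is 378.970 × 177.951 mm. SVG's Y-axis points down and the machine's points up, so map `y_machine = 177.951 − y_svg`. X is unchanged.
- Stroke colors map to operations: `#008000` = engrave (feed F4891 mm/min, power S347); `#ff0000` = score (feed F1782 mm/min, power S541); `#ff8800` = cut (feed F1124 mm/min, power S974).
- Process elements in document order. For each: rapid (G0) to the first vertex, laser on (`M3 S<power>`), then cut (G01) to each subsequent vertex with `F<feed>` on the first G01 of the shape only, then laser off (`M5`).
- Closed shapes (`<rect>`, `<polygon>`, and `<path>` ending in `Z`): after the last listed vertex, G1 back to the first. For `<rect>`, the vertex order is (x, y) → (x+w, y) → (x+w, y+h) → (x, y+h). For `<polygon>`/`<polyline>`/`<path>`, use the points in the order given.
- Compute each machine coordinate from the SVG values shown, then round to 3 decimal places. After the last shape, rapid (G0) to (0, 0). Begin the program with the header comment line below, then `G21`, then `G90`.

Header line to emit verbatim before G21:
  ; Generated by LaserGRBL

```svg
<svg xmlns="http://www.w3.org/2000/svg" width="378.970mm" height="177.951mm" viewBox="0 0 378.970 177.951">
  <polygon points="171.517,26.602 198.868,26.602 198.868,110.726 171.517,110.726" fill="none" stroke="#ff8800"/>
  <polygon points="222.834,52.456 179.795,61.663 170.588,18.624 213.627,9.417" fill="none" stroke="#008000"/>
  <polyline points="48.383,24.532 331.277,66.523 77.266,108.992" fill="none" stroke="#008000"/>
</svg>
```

; Generated by LaserGRBL
G21
G90
G0 X171.517 Y151.349
M3 S974
G01 X198.868 Y151.349 F1124
G01 X198.868 Y67.225
G01 X171.517 Y67.225
G01 X171.517 Y151.349
M5
G0 X222.834 Y125.495
M3 S347
G01 X179.795 Y116.288 F4891
G01 X170.588 Y159.327
G01 X213.627 Y168.534
G01 X222.834 Y125.495
M5
G0 X48.383 Y153.419
M3 S347
G01 X331.277 Y111.428 F4891
G01 X77.266 Y68.959
M5
G0 X0.000 Y0.000

viewBox `0 0 378.970 177.951` with mm width/height → 1 unit = 1 mm. Flip: y_m = 177.951 − y_svg.

**Shape 1** — `<polygon>` rectangle, stroke `#ff8800` → cut (S974, F1124). Machine vertices: (171.517,151.349) → (198.868,151.349) → (198.868,67.225) → (171.517,67.225) → (171.517,151.349). Closed: final G1 returns to the first vertex.

**Shape 2** — `<polygon>` regular polygon, stroke `#008000` → engrave (S347, F4891). Machine vertices: (222.834,125.495) → (179.795,116.288) → (170.588,159.327) → (213.627,168.534) → (222.834,125.495). Closed: final G1 returns to the first vertex.

**Shape 3** — `<polyline>` open polyline, stroke `#008000` → engrave (S347, F4891). Machine vertices: (48.383,153.419) → (331.277,111.428) → (77.266,68.959). Open path.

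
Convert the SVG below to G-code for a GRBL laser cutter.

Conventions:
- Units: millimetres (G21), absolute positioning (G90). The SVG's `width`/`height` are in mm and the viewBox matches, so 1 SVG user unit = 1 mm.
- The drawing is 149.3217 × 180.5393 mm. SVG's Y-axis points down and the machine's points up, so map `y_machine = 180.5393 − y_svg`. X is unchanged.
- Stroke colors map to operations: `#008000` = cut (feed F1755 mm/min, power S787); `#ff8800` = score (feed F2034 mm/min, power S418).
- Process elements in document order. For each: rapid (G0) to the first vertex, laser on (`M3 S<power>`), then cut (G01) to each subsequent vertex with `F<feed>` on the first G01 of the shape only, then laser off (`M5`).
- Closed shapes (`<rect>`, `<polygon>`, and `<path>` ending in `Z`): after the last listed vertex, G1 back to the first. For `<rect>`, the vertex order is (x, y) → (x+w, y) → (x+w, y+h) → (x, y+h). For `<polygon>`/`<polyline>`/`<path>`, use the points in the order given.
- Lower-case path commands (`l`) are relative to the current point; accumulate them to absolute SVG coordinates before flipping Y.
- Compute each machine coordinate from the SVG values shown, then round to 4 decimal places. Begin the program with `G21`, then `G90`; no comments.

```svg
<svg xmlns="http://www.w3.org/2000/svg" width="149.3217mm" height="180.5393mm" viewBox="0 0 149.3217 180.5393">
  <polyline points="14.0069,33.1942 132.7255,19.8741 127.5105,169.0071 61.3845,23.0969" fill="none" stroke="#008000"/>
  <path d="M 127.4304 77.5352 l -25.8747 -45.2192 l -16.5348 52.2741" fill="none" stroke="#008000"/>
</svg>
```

viewBox `0 0 149.3217 180.5393` with mm width/height → 1 unit = 1 mm. Flip: y_m = 180.5393 − y_svg.

**Shape 1** — `<polyline>` open polyline, stroke `#008000` → cut (S787, F1755). Machine vertices: (14.0069,147.3451) → (132.7255,160.6652) → (127.5105,11.5322) → (61.3845,157.4424). Open path.

**Shape 2** — `<path>` open polyline, stroke `#008000` → cut (S787, F1755). Machine vertices: (127.4304,103.0041) → (101.5557,148.2233) → (85.0209,95.9492). Open path.

G21
G90
G0 X14.0069 Y147.3451
M3 S787
G01 X132.7255 Y160.6652 F1755
G01 X127.5105 Y11.5322
G01 X61.3845 Y157.4424
M5
G0 X127.4304 Y103.0041
M3 S787
G01 X101.5557 Y148.2233 F1755
G01 X85.0209 Y95.9492
M5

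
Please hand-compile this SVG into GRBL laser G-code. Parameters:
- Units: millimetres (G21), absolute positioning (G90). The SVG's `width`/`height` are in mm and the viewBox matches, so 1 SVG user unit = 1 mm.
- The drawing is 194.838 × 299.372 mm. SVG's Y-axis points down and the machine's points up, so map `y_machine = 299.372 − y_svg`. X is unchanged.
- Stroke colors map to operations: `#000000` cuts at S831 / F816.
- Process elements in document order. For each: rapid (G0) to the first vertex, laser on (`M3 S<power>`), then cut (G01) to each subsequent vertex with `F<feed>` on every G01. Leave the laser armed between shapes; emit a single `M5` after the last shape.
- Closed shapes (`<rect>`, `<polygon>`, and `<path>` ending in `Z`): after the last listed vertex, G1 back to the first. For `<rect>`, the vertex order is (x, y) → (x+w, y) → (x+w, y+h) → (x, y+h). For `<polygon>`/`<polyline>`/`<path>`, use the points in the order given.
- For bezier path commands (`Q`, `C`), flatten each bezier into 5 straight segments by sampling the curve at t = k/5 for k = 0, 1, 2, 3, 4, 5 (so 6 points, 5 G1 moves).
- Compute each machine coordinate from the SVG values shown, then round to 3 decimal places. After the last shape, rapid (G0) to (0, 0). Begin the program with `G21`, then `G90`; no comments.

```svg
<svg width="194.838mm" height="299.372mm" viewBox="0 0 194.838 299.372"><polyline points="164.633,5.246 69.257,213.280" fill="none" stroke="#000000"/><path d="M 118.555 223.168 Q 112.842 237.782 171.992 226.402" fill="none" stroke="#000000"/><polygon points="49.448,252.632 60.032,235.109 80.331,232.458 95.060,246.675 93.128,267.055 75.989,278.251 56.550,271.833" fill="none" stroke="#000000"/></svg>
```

viewBox `0 0 194.838 299.372` with mm width/height → 1 unit = 1 mm. Flip: y_m = 299.372 − y_svg.

**Shape 1** — `<polyline>` line segment, stroke `#000000` → cut (S831, F816). Machine vertices: (164.633,294.126) → (69.257,86.092). Open path.

**Shape 2** — `<path>` quadratic bezier, stroke `#000000` → cut (S831, F816). Control points (SVG): P0=(118.555,223.168), P1=(112.842,237.782), P2=(171.992,226.402); sampled at t=k/5. Machine vertices: (118.555,76.204) → (118.864,71.398) → (124.363,68.672) → (135.050,68.025) → (150.927,69.458) → (171.992,72.970). Open path.

**Shape 3** — `<polygon>` regular polygon, stroke `#000000` → cut (S831, F816). Machine vertices: (49.448,46.740) → (60.032,64.263) → (80.331,66.914) → (95.060,52.697) → (93.128,32.317) → (75.989,21.121) → (56.550,27.539) → (49.448,46.740). Closed: final G1 returns to the first vertex.

G21
G90
G0 X164.633 Y294.126
M3 S831
G01 X69.257 Y86.092 F816
G0 X118.555 Y76.204
M3 S831
G01 X118.864 Y71.398 F816
G01 X124.363 Y68.672 F816
G01 X135.050 Y68.025 F816
G01 X150.927 Y69.458 F816
G01 X171.992 Y72.970 F816
G0 X49.448 Y46.740
M3 S831
G01 X60.032 Y64.263 F816
G01 X80.331 Y66.914 F816
G01 X95.060 Y52.697 F816
G01 X93.128 Y32.317 F816
G01 X75.989 Y21.121 F816
G01 X56.550 Y27.539 F816
G01 X49.448 Y46.740 F816
M5
G0 X0.000 Y0.000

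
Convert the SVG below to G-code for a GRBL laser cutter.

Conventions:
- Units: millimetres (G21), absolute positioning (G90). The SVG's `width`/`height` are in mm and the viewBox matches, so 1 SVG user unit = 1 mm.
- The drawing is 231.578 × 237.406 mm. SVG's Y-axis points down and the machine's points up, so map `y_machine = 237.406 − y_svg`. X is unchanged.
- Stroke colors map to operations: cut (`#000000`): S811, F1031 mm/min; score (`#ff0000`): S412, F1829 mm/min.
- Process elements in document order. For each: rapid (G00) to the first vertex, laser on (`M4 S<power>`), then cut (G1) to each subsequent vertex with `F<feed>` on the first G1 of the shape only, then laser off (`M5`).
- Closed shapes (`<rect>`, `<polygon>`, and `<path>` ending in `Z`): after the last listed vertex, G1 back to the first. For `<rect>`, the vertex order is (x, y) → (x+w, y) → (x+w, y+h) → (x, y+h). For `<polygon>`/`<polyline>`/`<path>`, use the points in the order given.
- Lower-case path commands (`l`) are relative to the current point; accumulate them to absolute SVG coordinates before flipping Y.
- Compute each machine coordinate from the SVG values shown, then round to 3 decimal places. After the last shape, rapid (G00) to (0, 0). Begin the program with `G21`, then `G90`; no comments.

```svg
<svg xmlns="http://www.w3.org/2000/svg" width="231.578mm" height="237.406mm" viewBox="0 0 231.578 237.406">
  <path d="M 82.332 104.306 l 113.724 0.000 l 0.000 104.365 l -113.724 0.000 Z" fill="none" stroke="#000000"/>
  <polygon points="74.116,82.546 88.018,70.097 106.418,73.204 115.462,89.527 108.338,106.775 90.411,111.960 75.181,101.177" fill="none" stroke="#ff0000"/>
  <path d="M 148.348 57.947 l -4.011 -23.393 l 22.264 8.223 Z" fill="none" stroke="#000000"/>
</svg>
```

viewBox `0 0 231.578 237.406` with mm width/height → 1 unit = 1 mm. Flip: y_m = 237.406 − y_svg.

**Shape 1** — `<path>` rectangle, stroke `#000000` → cut (S811, F1031). Machine vertices: (82.332,133.100) → (196.056,133.100) → (196.056,28.735) → (82.332,28.735) → (82.332,133.100). Closed: final G1 returns to the first vertex.

**Shape 2** — `<polygon>` regular polygon, stroke `#ff0000` → score (S412, F1829). Machine vertices: (74.116,154.860) → (88.018,167.309) → (106.418,164.202) → (115.462,147.879) → (108.338,130.631) → (90.411,125.446) → (75.181,136.229) → (74.116,154.860). Closed: final G1 returns to the first vertex.

**Shape 3** — `<path>` regular polygon, stroke `#000000` → cut (S811, F1031). Machine vertices: (148.348,179.459) → (144.337,202.852) → (166.601,194.629) → (148.348,179.459). Closed: final G1 returns to the first vertex.

G21
G90
G00 X82.332 Y133.100
M4 S811
G1 X196.056 Y133.100 F1031
G1 X196.056 Y28.735
G1 X82.332 Y28.735
G1 X82.332 Y133.100
M5
G00 X74.116 Y154.860
M4 S412
G1 X88.018 Y167.309 F1829
G1 X106.418 Y164.202
G1 X115.462 Y147.879
G1 X108.338 Y130.631
G1 X90.411 Y125.446
G1 X75.181 Y136.229
G1 X74.116 Y154.860
M5
G00 X148.348 Y179.459
M4 S811
G1 X144.337 Y202.852 F1031
G1 X166.601 Y194.629
G1 X148.348 Y179.459
M5
G00 X0.000 Y0.000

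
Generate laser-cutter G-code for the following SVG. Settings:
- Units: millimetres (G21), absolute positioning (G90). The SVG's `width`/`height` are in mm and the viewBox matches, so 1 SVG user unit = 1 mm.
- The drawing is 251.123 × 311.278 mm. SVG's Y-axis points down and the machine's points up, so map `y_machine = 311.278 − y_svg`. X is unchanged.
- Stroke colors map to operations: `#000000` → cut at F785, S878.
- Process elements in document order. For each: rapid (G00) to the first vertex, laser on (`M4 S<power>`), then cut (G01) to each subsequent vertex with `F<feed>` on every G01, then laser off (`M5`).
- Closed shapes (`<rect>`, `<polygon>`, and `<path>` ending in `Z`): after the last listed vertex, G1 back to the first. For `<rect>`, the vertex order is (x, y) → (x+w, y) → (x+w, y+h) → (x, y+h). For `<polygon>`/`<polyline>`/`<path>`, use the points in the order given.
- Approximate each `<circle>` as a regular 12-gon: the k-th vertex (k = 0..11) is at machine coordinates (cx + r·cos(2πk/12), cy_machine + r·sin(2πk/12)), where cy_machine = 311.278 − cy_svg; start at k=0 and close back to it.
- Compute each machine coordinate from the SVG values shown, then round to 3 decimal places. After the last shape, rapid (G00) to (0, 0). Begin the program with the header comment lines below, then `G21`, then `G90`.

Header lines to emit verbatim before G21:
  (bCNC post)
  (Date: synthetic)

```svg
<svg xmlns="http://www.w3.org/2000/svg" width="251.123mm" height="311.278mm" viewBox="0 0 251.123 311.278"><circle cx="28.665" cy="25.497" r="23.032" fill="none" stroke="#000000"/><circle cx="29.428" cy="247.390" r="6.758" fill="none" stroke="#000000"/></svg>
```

Since the viewBox matches the mm dimensions, user units are millimetres directly. The only transform is the Y-flip y_m = 311.278 − y_svg.

Shape 1 is a circle drawn with `<circle>`. Its stroke #000000 means cut at S878, F785. After flipping Y the toolpath is (51.697,285.781) → (48.611,297.297) → (40.181,305.727) → (28.665,308.813) → (17.149,305.727) → (8.719,297.297) → (5.633,285.781) → (8.719,274.265) → (17.149,265.835) → (28.665,262.749) → (40.181,265.835) → (48.611,274.265) → (51.697,285.781), returning to the start.

Shape 2 is a circle drawn with `<circle>`. Its stroke #000000 means cut at S878, F785. After flipping Y the toolpath is (36.186,63.888) → (35.281,67.267) → (32.807,69.741) → (29.428,70.646) → (26.049,69.741) → (23.575,67.267) → (22.670,63.888) → (23.575,60.509) → (26.049,58.035) → (29.428,57.130) → (32.807,58.035) → (35.281,60.509) → (36.186,63.888), returning to the start.

(bCNC post)
(Date: synthetic)
G21
G90
G00 X51.697 Y285.781
M4 S878
G01 X48.611 Y297.297 F785
G01 X40.181 Y305.727 F785
G01 X28.665 Y308.813 F785
G01 X17.149 Y305.727 F785
G01 X8.719 Y297.297 F785
G01 X5.633 Y285.781 F785
G01 X8.719 Y274.265 F785
G01 X17.149 Y265.835 F785
G01 X28.665 Y262.749 F785
G01 X40.181 Y265.835 F785
G01 X48.611 Y274.265 F785
G01 X51.697 Y285.781 F785
M5
G00 X36.186 Y63.888
M4 S878
G01 X35.281 Y67.267 F785
G01 X32.807 Y69.741 F785
G01 X29.428 Y70.646 F785
G01 X26.049 Y69.741 F785
G01 X23.575 Y67.267 F785
G01 X22.670 Y63.888 F785
G01 X23.575 Y60.509 F785
G01 X26.049 Y58.035 F785
G01 X29.428 Y57.130 F785
G01 X32.807 Y58.035 F785
G01 X35.281 Y60.509 F785
G01 X36.186 Y63.888 F785
M5
G00 X0.000 Y0.000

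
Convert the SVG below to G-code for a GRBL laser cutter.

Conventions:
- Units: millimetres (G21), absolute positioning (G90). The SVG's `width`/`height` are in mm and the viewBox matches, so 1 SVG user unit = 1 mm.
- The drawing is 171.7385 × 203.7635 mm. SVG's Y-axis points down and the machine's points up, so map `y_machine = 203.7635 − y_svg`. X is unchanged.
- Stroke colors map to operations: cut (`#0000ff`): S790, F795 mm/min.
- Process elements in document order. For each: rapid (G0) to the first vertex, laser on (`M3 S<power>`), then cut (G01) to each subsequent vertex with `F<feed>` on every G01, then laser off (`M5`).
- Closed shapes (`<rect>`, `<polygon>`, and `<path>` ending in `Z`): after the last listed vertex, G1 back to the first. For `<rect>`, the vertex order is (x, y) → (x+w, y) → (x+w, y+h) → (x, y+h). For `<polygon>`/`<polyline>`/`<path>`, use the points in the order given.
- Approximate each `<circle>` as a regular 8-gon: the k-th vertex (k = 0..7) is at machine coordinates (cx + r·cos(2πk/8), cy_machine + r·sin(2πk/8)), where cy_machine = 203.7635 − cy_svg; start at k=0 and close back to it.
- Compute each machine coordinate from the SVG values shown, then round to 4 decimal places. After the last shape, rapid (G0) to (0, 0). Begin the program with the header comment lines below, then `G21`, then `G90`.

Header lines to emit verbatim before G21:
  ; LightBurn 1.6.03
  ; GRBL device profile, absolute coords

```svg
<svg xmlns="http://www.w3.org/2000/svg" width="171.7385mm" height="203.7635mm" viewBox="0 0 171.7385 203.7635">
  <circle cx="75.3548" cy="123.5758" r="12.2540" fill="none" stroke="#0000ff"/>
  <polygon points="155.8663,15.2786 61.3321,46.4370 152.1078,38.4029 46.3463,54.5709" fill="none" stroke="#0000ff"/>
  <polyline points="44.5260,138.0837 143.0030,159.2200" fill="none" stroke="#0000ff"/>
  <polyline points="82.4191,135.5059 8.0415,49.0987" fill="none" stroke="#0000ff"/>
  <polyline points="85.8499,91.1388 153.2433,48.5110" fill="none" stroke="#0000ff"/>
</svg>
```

; LightBurn 1.6.03
; GRBL device profile, absolute coords
G21
G90
G0 X87.6088 Y80.1877
M3 S790
G01 X84.0197 Y88.8526 F795
G01 X75.3548 Y92.4417 F795
G01 X66.6899 Y88.8526 F795
G01 X63.1008 Y80.1877 F795
G01 X66.6899 Y71.5228 F795
G01 X75.3548 Y67.9337 F795
G01 X84.0197 Y71.5228 F795
G01 X87.6088 Y80.1877 F795
M5
G0 X155.8663 Y188.4849
M3 S790
G01 X61.3321 Y157.3265 F795
G01 X152.1078 Y165.3606 F795
G01 X46.3463 Y149.1926 F795
G01 X155.8663 Y188.4849 F795
M5
G0 X44.5260 Y65.6798
M3 S790
G01 X143.0030 Y44.5435 F795
M5
G0 X82.4191 Y68.2576
M3 S790
G01 X8.0415 Y154.6648 F795
M5
G0 X85.8499 Y112.6247
M3 S790
G01 X153.2433 Y155.2525 F795
M5
G0 X0.0000 Y0.0000

viewBox `0 0 171.7385 203.7635` with mm width/height → 1 unit = 1 mm. Flip: y_m = 203.7635 − y_svg.

**Shape 1** — `<circle>` circle, stroke `#0000ff` → cut (S790, F795). Machine vertices: (87.6088,80.1877) → (84.0197,88.8526) → (75.3548,92.4417) → (66.6899,88.8526) → (63.1008,80.1877) → (66.6899,71.5228) → (75.3548,67.9337) → (84.0197,71.5228) → (87.6088,80.1877). Closed: final G1 returns to the first vertex.

**Shape 2** — `<polygon>` closed polygon, stroke `#0000ff` → cut (S790, F795). Machine vertices: (155.8663,188.4849) → (61.3321,157.3265) → (152.1078,165.3606) → (46.3463,149.1926) → (155.8663,188.4849). Closed: final G1 returns to the first vertex.

**Shape 3** — `<polyline>` line segment, stroke `#0000ff` → cut (S790, F795). Machine vertices: (44.5260,65.6798) → (143.0030,44.5435). Open path.

**Shape 4** — `<polyline>` line segment, stroke `#0000ff` → cut (S790, F795). Machine vertices: (82.4191,68.2576) → (8.0415,154.6648). Open path.

**Shape 5** — `<polyline>` line segment, stroke `#0000ff` → cut (S790, F795). Machine vertices: (85.8499,112.6247) → (153.2433,155.2525). Open path.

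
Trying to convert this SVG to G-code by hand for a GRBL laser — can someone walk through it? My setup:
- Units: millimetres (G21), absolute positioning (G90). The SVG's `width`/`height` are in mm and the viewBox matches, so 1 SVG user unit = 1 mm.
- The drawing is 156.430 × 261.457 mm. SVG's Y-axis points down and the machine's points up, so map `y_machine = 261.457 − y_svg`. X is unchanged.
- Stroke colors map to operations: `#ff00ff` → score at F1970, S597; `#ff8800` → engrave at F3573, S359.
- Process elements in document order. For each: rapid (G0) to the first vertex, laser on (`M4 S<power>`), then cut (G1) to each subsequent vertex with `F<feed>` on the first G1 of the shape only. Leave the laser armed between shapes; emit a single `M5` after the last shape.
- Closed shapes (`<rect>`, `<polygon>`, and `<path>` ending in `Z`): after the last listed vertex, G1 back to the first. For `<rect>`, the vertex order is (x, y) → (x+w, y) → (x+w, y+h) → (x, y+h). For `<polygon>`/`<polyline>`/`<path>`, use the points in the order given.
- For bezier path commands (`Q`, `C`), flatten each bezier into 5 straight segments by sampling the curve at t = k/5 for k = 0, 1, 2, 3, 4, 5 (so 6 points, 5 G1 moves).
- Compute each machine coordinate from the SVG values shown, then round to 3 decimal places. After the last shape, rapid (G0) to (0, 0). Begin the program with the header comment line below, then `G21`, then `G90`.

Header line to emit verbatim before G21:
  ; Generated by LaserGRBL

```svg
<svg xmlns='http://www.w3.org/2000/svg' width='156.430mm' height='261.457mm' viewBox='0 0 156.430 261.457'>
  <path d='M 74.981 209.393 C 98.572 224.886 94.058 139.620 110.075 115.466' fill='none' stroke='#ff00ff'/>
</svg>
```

; Generated by LaserGRBL
G21
G90
G0 X74.981 Y52.064
M4 S597
G1 X86.152 Y53.564 F1970
G1 X92.913 Y71.477
G1 X97.597 Y98.032
G1 X102.539 Y125.460
G1 X110.075 Y145.991
M5
G0 X0.000 Y0.000

viewBox `0 0 156.430 261.457` with mm width/height → 1 unit = 1 mm. Flip: y_m = 261.457 − y_svg.

**Shape 1** — `<path>` cubic bezier, stroke `#ff00ff` → score (S597, F1970). Control points (SVG): P0=(74.981,209.393), P1=(98.572,224.886), P2=(94.058,139.620), P3=(110.075,115.466); sampled at t=k/5. Machine vertices: (74.981,52.064) → (86.152,53.564) → (92.913,71.477) → (97.597,98.032) → (102.539,125.460) → (110.075,145.991). Open path.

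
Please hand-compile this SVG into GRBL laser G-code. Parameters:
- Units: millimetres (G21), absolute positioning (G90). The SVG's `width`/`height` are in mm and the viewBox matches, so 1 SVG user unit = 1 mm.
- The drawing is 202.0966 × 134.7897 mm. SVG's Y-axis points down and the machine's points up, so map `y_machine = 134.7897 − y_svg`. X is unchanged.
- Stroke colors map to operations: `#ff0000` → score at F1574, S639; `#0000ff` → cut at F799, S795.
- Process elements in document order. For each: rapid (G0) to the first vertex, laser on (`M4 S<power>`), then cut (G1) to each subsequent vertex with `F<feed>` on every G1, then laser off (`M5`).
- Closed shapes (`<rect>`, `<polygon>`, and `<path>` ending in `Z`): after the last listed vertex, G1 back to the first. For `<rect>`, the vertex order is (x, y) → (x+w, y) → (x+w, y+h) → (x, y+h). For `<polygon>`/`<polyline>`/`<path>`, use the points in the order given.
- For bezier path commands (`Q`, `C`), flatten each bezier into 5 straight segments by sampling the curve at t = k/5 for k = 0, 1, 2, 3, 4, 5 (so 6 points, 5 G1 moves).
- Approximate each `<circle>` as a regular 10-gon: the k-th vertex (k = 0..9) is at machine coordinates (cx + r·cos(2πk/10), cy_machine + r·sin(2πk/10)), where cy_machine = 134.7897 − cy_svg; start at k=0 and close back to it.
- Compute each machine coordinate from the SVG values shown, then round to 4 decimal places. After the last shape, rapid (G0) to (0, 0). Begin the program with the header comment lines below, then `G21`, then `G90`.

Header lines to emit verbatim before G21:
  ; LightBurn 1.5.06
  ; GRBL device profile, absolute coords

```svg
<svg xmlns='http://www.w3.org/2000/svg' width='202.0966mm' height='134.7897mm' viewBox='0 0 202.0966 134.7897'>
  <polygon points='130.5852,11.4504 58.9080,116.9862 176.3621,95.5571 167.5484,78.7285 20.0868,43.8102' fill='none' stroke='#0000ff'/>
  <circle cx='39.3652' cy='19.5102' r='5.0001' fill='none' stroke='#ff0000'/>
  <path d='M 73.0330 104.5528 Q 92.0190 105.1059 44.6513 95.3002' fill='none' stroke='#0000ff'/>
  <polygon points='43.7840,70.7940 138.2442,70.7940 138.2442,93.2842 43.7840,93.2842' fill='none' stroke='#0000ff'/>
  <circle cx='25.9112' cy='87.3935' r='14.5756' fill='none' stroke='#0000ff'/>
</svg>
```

; LightBurn 1.5.06
; GRBL device profile, absolute coords
G21
G90
G0 X130.5852 Y123.3393
M4 S795
G1 X58.9080 Y17.8035 F799
G1 X176.3621 Y39.2326 F799
G1 X167.5484 Y56.0612 F799
G1 X20.0868 Y90.9795 F799
G1 X130.5852 Y123.3393 F799
M5
G0 X44.3653 Y115.2795
M4 S639
G1 X43.4104 Y118.2185 F1574
G1 X40.9103 Y120.0349 F1574
G1 X37.8201 Y120.0349 F1574
G1 X35.3200 Y118.2185 F1574
G1 X34.3651 Y115.2795 F1574
G1 X35.3200 Y112.3405 F1574
G1 X37.8201 Y110.5241 F1574
G1 X40.9103 Y110.5241 F1574
G1 X43.4104 Y112.3405 F1574
G1 X44.3653 Y115.2795 F1574
M5
G0 X73.0330 Y30.2369
M4 S795
G1 X77.9733 Y30.4300 F799
G1 X77.6052 Y31.4518 F799
G1 X71.9289 Y33.3023 F799
G1 X60.9442 Y35.9816 F799
G1 X44.6513 Y39.4895 F799
M5
G0 X43.7840 Y63.9957
M4 S795
G1 X138.2442 Y63.9957 F799
G1 X138.2442 Y41.5055 F799
G1 X43.7840 Y41.5055 F799
G1 X43.7840 Y63.9957 F799
M5
G0 X40.4868 Y47.3962
M4 S795
G1 X37.7031 Y55.9635 F799
G1 X30.4153 Y61.2584 F799
G1 X21.4071 Y61.2584 F799
G1 X14.1193 Y55.9635 F799
G1 X11.3356 Y47.3962 F799
G1 X14.1193 Y38.8289 F799
G1 X21.4071 Y33.5340 F799
G1 X30.4153 Y33.5340 F799
G1 X37.7031 Y38.8289 F799
G1 X40.4868 Y47.3962 F799
M5
G0 X0.0000 Y0.0000

1 u = 1 mm; y_m = 134.7897 − y.

[1] `<polygon>` closed polygon, #0000ff→cut S795 F799: (130.5852,123.3393) → (58.9080,17.8035) → (176.3621,39.2326) → (167.5484,56.0612) → (20.0868,90.9795) → (130.5852,123.3393) (closed)

[2] `<circle>` circle, #ff0000→score S639 F1574: (44.3653,115.2795) → (43.4104,118.2185) → (40.9103,120.0349) → (37.8201,120.0349) → (35.3200,118.2185) → (34.3651,115.2795) → (35.3200,112.3405) → (37.8201,110.5241) → (40.9103,110.5241) → (43.4104,112.3405) → (44.3653,115.2795) (closed)

[3] `<path>` quadratic bezier, #0000ff→cut S795 F799: (73.0330,30.2369) → (77.9733,30.4300) → (77.6052,31.4518) → (71.9289,33.3023) → (60.9442,35.9816) → (44.6513,39.4895)

[4] `<polygon>` rectangle, #0000ff→cut S795 F799: (43.7840,63.9957) → (138.2442,63.9957) → (138.2442,41.5055) → (43.7840,41.5055) → (43.7840,63.9957) (closed)

[5] `<circle>` circle, #0000ff→cut S795 F799: (40.4868,47.3962) → (37.7031,55.9635) → (30.4153,61.2584) → (21.4071,61.2584) → (14.1193,55.9635) → (11.3356,47.3962) → (14.1193,38.8289) → (21.4071,33.5340) → (30.4153,33.5340) → (37.7031,38.8289) → (40.4868,47.3962) (closed)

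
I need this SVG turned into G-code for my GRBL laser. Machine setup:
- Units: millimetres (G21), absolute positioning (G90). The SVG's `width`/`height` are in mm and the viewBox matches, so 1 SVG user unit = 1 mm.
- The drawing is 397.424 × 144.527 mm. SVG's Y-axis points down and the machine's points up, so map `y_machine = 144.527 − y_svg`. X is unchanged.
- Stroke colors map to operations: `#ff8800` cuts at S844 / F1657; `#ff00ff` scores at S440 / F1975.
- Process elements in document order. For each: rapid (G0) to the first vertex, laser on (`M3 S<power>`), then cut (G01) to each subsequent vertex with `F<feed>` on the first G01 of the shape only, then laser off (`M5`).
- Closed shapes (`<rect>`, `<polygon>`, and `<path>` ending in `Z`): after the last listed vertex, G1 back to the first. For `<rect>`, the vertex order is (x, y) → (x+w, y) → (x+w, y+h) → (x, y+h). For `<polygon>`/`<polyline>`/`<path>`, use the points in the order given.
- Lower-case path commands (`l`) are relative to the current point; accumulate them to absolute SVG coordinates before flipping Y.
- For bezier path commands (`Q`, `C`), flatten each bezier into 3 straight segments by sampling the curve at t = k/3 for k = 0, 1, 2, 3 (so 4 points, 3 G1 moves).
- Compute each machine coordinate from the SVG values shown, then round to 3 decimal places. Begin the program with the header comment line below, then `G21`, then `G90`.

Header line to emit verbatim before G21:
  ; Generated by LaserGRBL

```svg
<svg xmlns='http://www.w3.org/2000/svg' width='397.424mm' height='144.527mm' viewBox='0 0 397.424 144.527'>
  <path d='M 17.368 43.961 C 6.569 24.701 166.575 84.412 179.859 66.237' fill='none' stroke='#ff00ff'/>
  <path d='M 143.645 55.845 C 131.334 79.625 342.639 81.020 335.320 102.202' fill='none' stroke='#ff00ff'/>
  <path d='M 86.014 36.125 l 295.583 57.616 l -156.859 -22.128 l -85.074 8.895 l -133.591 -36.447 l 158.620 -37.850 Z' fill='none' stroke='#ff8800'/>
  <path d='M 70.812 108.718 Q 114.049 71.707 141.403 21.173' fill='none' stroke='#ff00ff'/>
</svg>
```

viewBox `0 0 397.424 144.527` with mm width/height → 1 unit = 1 mm. Flip: y_m = 144.527 − y_svg.

**Shape 1** — `<path>` cubic bezier, stroke `#ff00ff` → score (S440, F1975). Control points (SVG): P0=(17.368,43.961), P1=(6.569,24.701), P2=(166.575,84.412), P3=(179.859,66.237); sampled at t=k/3. Machine vertices: (17.368,100.566) → (51.744,99.312) → (129.428,80.267) → (179.859,78.290). Open path.

**Shape 2** — `<path>` cubic bezier, stroke `#ff00ff` → score (S440, F1975). Control points (SVG): P0=(143.645,55.845), P1=(131.334,79.625), P2=(342.639,81.020), P3=(335.320,102.202); sampled at t=k/3. Machine vertices: (143.645,88.682) → (189.493,70.802) → (286.144,58.473) → (335.320,42.325). Open path.

**Shape 3** — `<path>` closed polygon, stroke `#ff8800` → cut (S844, F1657). Machine vertices: (86.014,108.402) → (381.597,50.786) → (224.738,72.914) → (139.664,64.019) → (6.073,100.466) → (164.693,138.316) → (86.014,108.402). Closed: final G1 returns to the first vertex.

**Shape 4** — `<path>` quadratic bezier, stroke `#ff00ff` → score (S440, F1975). Control points (SVG): P0=(70.812,108.718), P1=(114.049,71.707), P2=(141.403,21.173); sampled at t=k/3. Machine vertices: (70.812,35.809) → (97.872,61.986) → (121.402,91.167) → (141.403,123.354). Open path.

; Generated by LaserGRBL
G21
G90
G0 X17.368 Y100.566
M3 S440
G01 X51.744 Y99.312 F1975
G01 X129.428 Y80.267
G01 X179.859 Y78.290
M5
G0 X143.645 Y88.682
M3 S440
G01 X189.493 Y70.802 F1975
G01 X286.144 Y58.473
G01 X335.320 Y42.325
M5
G0 X86.014 Y108.402
M3 S844
G01 X381.597 Y50.786 F1657
G01 X224.738 Y72.914
G01 X139.664 Y64.019
G01 X6.073 Y100.466
G01 X164.693 Y138.316
G01 X86.014 Y108.402
M5
G0 X70.812 Y35.809
M3 S440
G01 X97.872 Y61.986 F1975
G01 X121.402 Y91.167
G01 X141.403 Y123.354
M5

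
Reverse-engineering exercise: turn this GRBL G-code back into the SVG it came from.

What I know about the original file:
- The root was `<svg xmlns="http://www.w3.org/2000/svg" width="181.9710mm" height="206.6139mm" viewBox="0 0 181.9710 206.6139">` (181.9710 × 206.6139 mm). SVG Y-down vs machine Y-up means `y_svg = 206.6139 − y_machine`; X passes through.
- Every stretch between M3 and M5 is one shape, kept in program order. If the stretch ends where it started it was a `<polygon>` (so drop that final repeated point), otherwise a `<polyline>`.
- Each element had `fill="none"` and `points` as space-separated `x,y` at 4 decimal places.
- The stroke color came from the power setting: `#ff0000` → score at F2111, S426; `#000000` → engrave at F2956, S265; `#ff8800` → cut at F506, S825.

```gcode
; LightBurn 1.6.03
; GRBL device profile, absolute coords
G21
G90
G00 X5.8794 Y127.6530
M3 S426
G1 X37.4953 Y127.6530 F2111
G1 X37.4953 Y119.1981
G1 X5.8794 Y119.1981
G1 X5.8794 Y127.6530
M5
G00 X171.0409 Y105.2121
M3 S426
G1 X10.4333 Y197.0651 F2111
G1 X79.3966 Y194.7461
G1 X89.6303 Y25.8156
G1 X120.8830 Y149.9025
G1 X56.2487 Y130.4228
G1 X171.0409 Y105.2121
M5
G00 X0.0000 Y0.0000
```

y_svg = 206.6139 − y_m. Every run uses S426, so all elements get stroke `#ff0000` (score).

[1] closed run; points: 5.8794,78.9609 37.4953,78.9609 37.4953,87.4158 5.8794,87.4158

[2] closed run; points: 171.0409,101.4018 10.4333,9.5488 79.3966,11.8678 89.6303,180.7983 120.8830,56.7114 56.2487,76.1911

<svg xmlns="http://www.w3.org/2000/svg" width="181.9710mm" height="206.6139mm" viewBox="0 0 181.9710 206.6139">
  <polygon points="5.8794,78.9609 37.4953,78.9609 37.4953,87.4158 5.8794,87.4158" fill="none" stroke="#ff0000"/>
  <polygon points="171.0409,101.4018 10.4333,9.5488 79.3966,11.8678 89.6303,180.7983 120.8830,56.7114 56.2487,76.1911" fill="none" stroke="#ff0000"/>
</svg>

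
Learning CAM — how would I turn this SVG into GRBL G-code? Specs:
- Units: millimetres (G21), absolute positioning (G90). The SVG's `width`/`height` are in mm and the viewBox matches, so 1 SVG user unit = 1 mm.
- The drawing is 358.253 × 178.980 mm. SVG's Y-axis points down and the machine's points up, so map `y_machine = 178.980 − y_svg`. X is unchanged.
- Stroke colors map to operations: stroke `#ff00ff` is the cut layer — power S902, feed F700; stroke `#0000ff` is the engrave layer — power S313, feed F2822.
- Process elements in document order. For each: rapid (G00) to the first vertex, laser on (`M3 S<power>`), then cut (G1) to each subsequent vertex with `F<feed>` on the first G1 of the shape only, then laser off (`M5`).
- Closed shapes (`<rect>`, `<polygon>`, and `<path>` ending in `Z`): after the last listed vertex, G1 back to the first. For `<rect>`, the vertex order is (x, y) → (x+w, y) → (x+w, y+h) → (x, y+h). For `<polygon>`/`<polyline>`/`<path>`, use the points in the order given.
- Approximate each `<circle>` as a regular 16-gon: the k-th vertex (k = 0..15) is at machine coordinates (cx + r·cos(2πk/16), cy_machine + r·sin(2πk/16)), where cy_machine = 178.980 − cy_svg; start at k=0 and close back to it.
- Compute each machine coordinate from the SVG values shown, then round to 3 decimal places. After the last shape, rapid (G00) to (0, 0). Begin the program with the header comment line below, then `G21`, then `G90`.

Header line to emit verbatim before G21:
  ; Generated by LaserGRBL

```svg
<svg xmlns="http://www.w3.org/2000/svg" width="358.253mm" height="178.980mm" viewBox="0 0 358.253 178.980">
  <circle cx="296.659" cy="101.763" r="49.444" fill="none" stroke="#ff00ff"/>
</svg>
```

; Generated by LaserGRBL
G21
G90
G00 X346.103 Y77.217
M3 S902
G1 X342.339 Y96.138 F700
G1 X331.621 Y112.179
G1 X315.580 Y122.897
G1 X296.659 Y126.661
G1 X277.738 Y122.897
G1 X261.697 Y112.179
G1 X250.979 Y96.138
G1 X247.215 Y77.217
G1 X250.979 Y58.296
G1 X261.697 Y42.255
G1 X277.738 Y31.537
G1 X296.659 Y27.773
G1 X315.580 Y31.537
G1 X331.621 Y42.255
G1 X342.339 Y58.296
G1 X346.103 Y77.217
M5
G00 X0.000 Y0.000

1 u = 1 mm; y_m = 178.980 − y.

[1] `<circle>` circle, #ff00ff→cut S902 F700: (346.103,77.217) → (342.339,96.138) → (331.621,112.179) → (315.580,122.897) → (296.659,126.661) → (277.738,122.897) → (261.697,112.179) → (250.979,96.138) → (247.215,77.217) → (250.979,58.296) → (261.697,42.255) → (277.738,31.537) → (296.659,27.773) → (315.580,31.537) → (331.621,42.255) → (342.339,58.296) → (346.103,77.217) (closed)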